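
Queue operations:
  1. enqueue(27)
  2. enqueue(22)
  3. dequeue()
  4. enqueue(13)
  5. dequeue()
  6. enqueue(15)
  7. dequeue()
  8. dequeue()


enqueue(27) -> [27]
enqueue(22) -> [27, 22]
dequeue()->27, [22]
enqueue(13) -> [22, 13]
dequeue()->22, [13]
enqueue(15) -> [13, 15]
dequeue()->13, [15]
dequeue()->15, []

Final queue: []


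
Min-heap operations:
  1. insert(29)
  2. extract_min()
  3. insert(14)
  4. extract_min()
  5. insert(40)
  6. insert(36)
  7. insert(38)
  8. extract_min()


insert(29) -> [29]
extract_min()->29, []
insert(14) -> [14]
extract_min()->14, []
insert(40) -> [40]
insert(36) -> [36, 40]
insert(38) -> [36, 40, 38]
extract_min()->36, [38, 40]

Final heap: [38, 40]


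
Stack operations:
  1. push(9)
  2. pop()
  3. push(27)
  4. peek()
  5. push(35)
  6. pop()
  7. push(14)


push(9) -> [9]
pop()->9, []
push(27) -> [27]
peek()->27
push(35) -> [27, 35]
pop()->35, [27]
push(14) -> [27, 14]

Final stack: [27, 14]


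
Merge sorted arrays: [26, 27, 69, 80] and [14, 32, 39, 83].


Take 14 from B
Take 26 from A
Take 27 from A
Take 32 from B
Take 39 from B
Take 69 from A
Take 80 from A

Merged: [14, 26, 27, 32, 39, 69, 80, 83]


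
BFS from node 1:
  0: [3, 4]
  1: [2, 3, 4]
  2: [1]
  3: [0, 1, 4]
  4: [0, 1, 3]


Visit 1, enqueue [2, 3, 4]
Visit 2, enqueue []
Visit 3, enqueue [0]
Visit 4, enqueue []
Visit 0, enqueue []

BFS order: [1, 2, 3, 4, 0]


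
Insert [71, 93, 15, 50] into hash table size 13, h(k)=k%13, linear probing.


Insert 71: h=6 -> slot 6
Insert 93: h=2 -> slot 2
Insert 15: h=2, 1 probes -> slot 3
Insert 50: h=11 -> slot 11

Table: [None, None, 93, 15, None, None, 71, None, None, None, None, 50, None]


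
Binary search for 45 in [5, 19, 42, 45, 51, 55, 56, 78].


Step 1: lo=0, hi=7, mid=3, val=45

Found at index 3


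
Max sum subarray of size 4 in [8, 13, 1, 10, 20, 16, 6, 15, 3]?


[0:4]: 32
[1:5]: 44
[2:6]: 47
[3:7]: 52
[4:8]: 57
[5:9]: 40

Max: 57 at [4:8]


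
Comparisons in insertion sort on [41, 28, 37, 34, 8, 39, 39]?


Algorithm: insertion sort
Input: [41, 28, 37, 34, 8, 39, 39]
Sorted: [8, 28, 34, 37, 39, 39, 41]

14


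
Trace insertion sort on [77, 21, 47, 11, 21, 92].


Initial: [77, 21, 47, 11, 21, 92]
Insert 21: [21, 77, 47, 11, 21, 92]
Insert 47: [21, 47, 77, 11, 21, 92]
Insert 11: [11, 21, 47, 77, 21, 92]
Insert 21: [11, 21, 21, 47, 77, 92]
Insert 92: [11, 21, 21, 47, 77, 92]

Sorted: [11, 21, 21, 47, 77, 92]


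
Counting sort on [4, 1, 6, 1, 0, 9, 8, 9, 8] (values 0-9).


Input: [4, 1, 6, 1, 0, 9, 8, 9, 8]
Counts: [1, 2, 0, 0, 1, 0, 1, 0, 2, 2]

Sorted: [0, 1, 1, 4, 6, 8, 8, 9, 9]


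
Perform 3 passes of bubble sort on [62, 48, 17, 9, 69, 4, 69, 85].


Initial: [62, 48, 17, 9, 69, 4, 69, 85]
Pass 1: [48, 17, 9, 62, 4, 69, 69, 85] (4 swaps)
Pass 2: [17, 9, 48, 4, 62, 69, 69, 85] (3 swaps)
Pass 3: [9, 17, 4, 48, 62, 69, 69, 85] (2 swaps)

After 3 passes: [9, 17, 4, 48, 62, 69, 69, 85]


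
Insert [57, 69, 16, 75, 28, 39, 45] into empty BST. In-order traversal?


Insert 57: root
Insert 69: R from 57
Insert 16: L from 57
Insert 75: R from 57 -> R from 69
Insert 28: L from 57 -> R from 16
Insert 39: L from 57 -> R from 16 -> R from 28
Insert 45: L from 57 -> R from 16 -> R from 28 -> R from 39

In-order: [16, 28, 39, 45, 57, 69, 75]


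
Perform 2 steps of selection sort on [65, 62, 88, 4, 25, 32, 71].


Initial: [65, 62, 88, 4, 25, 32, 71]
Step 1: min=4 at 3
  Swap: [4, 62, 88, 65, 25, 32, 71]
Step 2: min=25 at 4
  Swap: [4, 25, 88, 65, 62, 32, 71]

After 2 steps: [4, 25, 88, 65, 62, 32, 71]


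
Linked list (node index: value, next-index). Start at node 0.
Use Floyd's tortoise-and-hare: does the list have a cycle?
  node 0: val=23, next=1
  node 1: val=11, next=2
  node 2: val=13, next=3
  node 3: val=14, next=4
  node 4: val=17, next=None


Floyd's tortoise (slow, +1) and hare (fast, +2):
  init: slow=0, fast=0
  step 1: slow=1, fast=2
  step 2: slow=2, fast=4
  step 3: fast -> None, no cycle

Cycle: no


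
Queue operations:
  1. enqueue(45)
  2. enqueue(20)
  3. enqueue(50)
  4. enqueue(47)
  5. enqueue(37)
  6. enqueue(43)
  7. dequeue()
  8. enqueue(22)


enqueue(45) -> [45]
enqueue(20) -> [45, 20]
enqueue(50) -> [45, 20, 50]
enqueue(47) -> [45, 20, 50, 47]
enqueue(37) -> [45, 20, 50, 47, 37]
enqueue(43) -> [45, 20, 50, 47, 37, 43]
dequeue()->45, [20, 50, 47, 37, 43]
enqueue(22) -> [20, 50, 47, 37, 43, 22]

Final queue: [20, 50, 47, 37, 43, 22]


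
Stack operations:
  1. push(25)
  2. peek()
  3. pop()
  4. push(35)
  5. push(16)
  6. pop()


push(25) -> [25]
peek()->25
pop()->25, []
push(35) -> [35]
push(16) -> [35, 16]
pop()->16, [35]

Final stack: [35]


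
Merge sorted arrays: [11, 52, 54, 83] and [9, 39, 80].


Take 9 from B
Take 11 from A
Take 39 from B
Take 52 from A
Take 54 from A
Take 80 from B

Merged: [9, 11, 39, 52, 54, 80, 83]


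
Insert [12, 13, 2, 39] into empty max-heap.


Insert 12: [12]
Insert 13: [13, 12]
Insert 2: [13, 12, 2]
Insert 39: [39, 13, 2, 12]

Final heap: [39, 13, 2, 12]


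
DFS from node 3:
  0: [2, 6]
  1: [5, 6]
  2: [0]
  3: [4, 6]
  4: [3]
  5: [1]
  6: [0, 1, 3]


Visit 3, push [6, 4]
Visit 4, push []
Visit 6, push [1, 0]
Visit 0, push [2]
Visit 2, push []
Visit 1, push [5]
Visit 5, push []

DFS order: [3, 4, 6, 0, 2, 1, 5]


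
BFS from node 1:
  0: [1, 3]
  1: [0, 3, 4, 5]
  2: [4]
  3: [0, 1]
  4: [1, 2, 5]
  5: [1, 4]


Visit 1, enqueue [0, 3, 4, 5]
Visit 0, enqueue []
Visit 3, enqueue []
Visit 4, enqueue [2]
Visit 5, enqueue []
Visit 2, enqueue []

BFS order: [1, 0, 3, 4, 5, 2]


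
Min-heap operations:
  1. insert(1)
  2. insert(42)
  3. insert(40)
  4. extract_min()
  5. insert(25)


insert(1) -> [1]
insert(42) -> [1, 42]
insert(40) -> [1, 42, 40]
extract_min()->1, [40, 42]
insert(25) -> [25, 42, 40]

Final heap: [25, 42, 40]


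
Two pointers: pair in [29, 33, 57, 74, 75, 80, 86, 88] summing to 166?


lo=0(29)+hi=7(88)=117
lo=1(33)+hi=7(88)=121
lo=2(57)+hi=7(88)=145
lo=3(74)+hi=7(88)=162
lo=4(75)+hi=7(88)=163
lo=5(80)+hi=7(88)=168
lo=5(80)+hi=6(86)=166

Yes: 80+86=166


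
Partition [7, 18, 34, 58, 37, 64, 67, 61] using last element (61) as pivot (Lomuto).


Pivot: 61
  7 <= 61: advance i (no swap)
  18 <= 61: advance i (no swap)
  34 <= 61: advance i (no swap)
  58 <= 61: advance i (no swap)
  37 <= 61: advance i (no swap)
Place pivot at 5: [7, 18, 34, 58, 37, 61, 67, 64]

Partitioned: [7, 18, 34, 58, 37, 61, 67, 64]


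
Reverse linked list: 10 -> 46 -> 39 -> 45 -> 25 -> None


Step 1: curr=10, set curr.next=prev(None) | reversed so far: 10
Step 2: curr=46, set curr.next=prev(10) | reversed so far: 46 -> 10
Step 3: curr=39, set curr.next=prev(46) | reversed so far: 39 -> 46 -> 10
Step 4: curr=45, set curr.next=prev(39) | reversed so far: 45 -> 39 -> 46 -> 10
Step 5: curr=25, set curr.next=prev(45) | reversed so far: 25 -> 45 -> 39 -> 46 -> 10

25 -> 45 -> 39 -> 46 -> 10 -> None


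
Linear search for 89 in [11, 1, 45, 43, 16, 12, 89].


i=0: 11!=89
i=1: 1!=89
i=2: 45!=89
i=3: 43!=89
i=4: 16!=89
i=5: 12!=89
i=6: 89==89 found!

Found at 6, 7 comps


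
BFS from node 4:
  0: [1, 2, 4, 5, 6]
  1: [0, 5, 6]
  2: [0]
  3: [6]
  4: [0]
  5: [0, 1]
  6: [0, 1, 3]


Visit 4, enqueue [0]
Visit 0, enqueue [1, 2, 5, 6]
Visit 1, enqueue []
Visit 2, enqueue []
Visit 5, enqueue []
Visit 6, enqueue [3]
Visit 3, enqueue []

BFS order: [4, 0, 1, 2, 5, 6, 3]


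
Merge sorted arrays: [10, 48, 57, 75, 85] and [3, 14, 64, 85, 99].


Take 3 from B
Take 10 from A
Take 14 from B
Take 48 from A
Take 57 from A
Take 64 from B
Take 75 from A
Take 85 from A

Merged: [3, 10, 14, 48, 57, 64, 75, 85, 85, 99]


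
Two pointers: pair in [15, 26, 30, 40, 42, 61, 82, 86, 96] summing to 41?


lo=0(15)+hi=8(96)=111
lo=0(15)+hi=7(86)=101
lo=0(15)+hi=6(82)=97
lo=0(15)+hi=5(61)=76
lo=0(15)+hi=4(42)=57
lo=0(15)+hi=3(40)=55
lo=0(15)+hi=2(30)=45
lo=0(15)+hi=1(26)=41

Yes: 15+26=41


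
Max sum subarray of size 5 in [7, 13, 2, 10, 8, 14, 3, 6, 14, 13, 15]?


[0:5]: 40
[1:6]: 47
[2:7]: 37
[3:8]: 41
[4:9]: 45
[5:10]: 50
[6:11]: 51

Max: 51 at [6:11]


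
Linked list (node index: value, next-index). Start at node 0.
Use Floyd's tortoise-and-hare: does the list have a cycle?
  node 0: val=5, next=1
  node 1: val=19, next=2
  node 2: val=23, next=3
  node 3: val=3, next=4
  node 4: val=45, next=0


Floyd's tortoise (slow, +1) and hare (fast, +2):
  init: slow=0, fast=0
  step 1: slow=1, fast=2
  step 2: slow=2, fast=4
  step 3: slow=3, fast=1
  step 4: slow=4, fast=3
  step 5: slow=0, fast=0
  slow == fast at node 0: cycle detected

Cycle: yes


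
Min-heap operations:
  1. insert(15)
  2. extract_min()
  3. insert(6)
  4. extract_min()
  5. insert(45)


insert(15) -> [15]
extract_min()->15, []
insert(6) -> [6]
extract_min()->6, []
insert(45) -> [45]

Final heap: [45]


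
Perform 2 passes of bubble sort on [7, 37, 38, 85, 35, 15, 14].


Initial: [7, 37, 38, 85, 35, 15, 14]
Pass 1: [7, 37, 38, 35, 15, 14, 85] (3 swaps)
Pass 2: [7, 37, 35, 15, 14, 38, 85] (3 swaps)

After 2 passes: [7, 37, 35, 15, 14, 38, 85]


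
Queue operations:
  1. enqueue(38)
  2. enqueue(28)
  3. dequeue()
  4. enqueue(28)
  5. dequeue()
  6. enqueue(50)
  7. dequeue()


enqueue(38) -> [38]
enqueue(28) -> [38, 28]
dequeue()->38, [28]
enqueue(28) -> [28, 28]
dequeue()->28, [28]
enqueue(50) -> [28, 50]
dequeue()->28, [50]

Final queue: [50]


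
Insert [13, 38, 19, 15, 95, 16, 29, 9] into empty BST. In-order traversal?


Insert 13: root
Insert 38: R from 13
Insert 19: R from 13 -> L from 38
Insert 15: R from 13 -> L from 38 -> L from 19
Insert 95: R from 13 -> R from 38
Insert 16: R from 13 -> L from 38 -> L from 19 -> R from 15
Insert 29: R from 13 -> L from 38 -> R from 19
Insert 9: L from 13

In-order: [9, 13, 15, 16, 19, 29, 38, 95]


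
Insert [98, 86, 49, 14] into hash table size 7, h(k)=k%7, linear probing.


Insert 98: h=0 -> slot 0
Insert 86: h=2 -> slot 2
Insert 49: h=0, 1 probes -> slot 1
Insert 14: h=0, 3 probes -> slot 3

Table: [98, 49, 86, 14, None, None, None]


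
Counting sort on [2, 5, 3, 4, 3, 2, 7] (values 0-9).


Input: [2, 5, 3, 4, 3, 2, 7]
Counts: [0, 0, 2, 2, 1, 1, 0, 1, 0, 0]

Sorted: [2, 2, 3, 3, 4, 5, 7]


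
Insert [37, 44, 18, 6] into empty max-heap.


Insert 37: [37]
Insert 44: [44, 37]
Insert 18: [44, 37, 18]
Insert 6: [44, 37, 18, 6]

Final heap: [44, 37, 18, 6]


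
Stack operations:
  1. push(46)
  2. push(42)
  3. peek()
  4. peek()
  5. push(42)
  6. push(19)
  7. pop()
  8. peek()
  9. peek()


push(46) -> [46]
push(42) -> [46, 42]
peek()->42
peek()->42
push(42) -> [46, 42, 42]
push(19) -> [46, 42, 42, 19]
pop()->19, [46, 42, 42]
peek()->42
peek()->42

Final stack: [46, 42, 42]


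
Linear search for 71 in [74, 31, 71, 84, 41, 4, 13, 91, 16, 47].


i=0: 74!=71
i=1: 31!=71
i=2: 71==71 found!

Found at 2, 3 comps


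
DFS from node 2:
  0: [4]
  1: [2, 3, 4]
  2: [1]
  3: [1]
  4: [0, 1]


Visit 2, push [1]
Visit 1, push [4, 3]
Visit 3, push []
Visit 4, push [0]
Visit 0, push []

DFS order: [2, 1, 3, 4, 0]


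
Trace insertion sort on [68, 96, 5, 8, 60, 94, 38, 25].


Initial: [68, 96, 5, 8, 60, 94, 38, 25]
Insert 96: [68, 96, 5, 8, 60, 94, 38, 25]
Insert 5: [5, 68, 96, 8, 60, 94, 38, 25]
Insert 8: [5, 8, 68, 96, 60, 94, 38, 25]
Insert 60: [5, 8, 60, 68, 96, 94, 38, 25]
Insert 94: [5, 8, 60, 68, 94, 96, 38, 25]
Insert 38: [5, 8, 38, 60, 68, 94, 96, 25]
Insert 25: [5, 8, 25, 38, 60, 68, 94, 96]

Sorted: [5, 8, 25, 38, 60, 68, 94, 96]


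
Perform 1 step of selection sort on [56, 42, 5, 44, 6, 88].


Initial: [56, 42, 5, 44, 6, 88]
Step 1: min=5 at 2
  Swap: [5, 42, 56, 44, 6, 88]

After 1 step: [5, 42, 56, 44, 6, 88]


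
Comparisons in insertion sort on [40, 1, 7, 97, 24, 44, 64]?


Algorithm: insertion sort
Input: [40, 1, 7, 97, 24, 44, 64]
Sorted: [1, 7, 24, 40, 44, 64, 97]

11


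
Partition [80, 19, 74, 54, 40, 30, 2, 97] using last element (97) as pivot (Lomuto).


Pivot: 97
  80 <= 97: advance i (no swap)
  19 <= 97: advance i (no swap)
  74 <= 97: advance i (no swap)
  54 <= 97: advance i (no swap)
  40 <= 97: advance i (no swap)
  30 <= 97: advance i (no swap)
  2 <= 97: advance i (no swap)
Place pivot at 7: [80, 19, 74, 54, 40, 30, 2, 97]

Partitioned: [80, 19, 74, 54, 40, 30, 2, 97]


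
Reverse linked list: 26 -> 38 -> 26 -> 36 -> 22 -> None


Step 1: curr=26, set curr.next=prev(None) | reversed so far: 26
Step 2: curr=38, set curr.next=prev(26) | reversed so far: 38 -> 26
Step 3: curr=26, set curr.next=prev(38) | reversed so far: 26 -> 38 -> 26
Step 4: curr=36, set curr.next=prev(26) | reversed so far: 36 -> 26 -> 38 -> 26
Step 5: curr=22, set curr.next=prev(36) | reversed so far: 22 -> 36 -> 26 -> 38 -> 26

22 -> 36 -> 26 -> 38 -> 26 -> None


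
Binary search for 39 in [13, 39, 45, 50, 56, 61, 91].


Step 1: lo=0, hi=6, mid=3, val=50
Step 2: lo=0, hi=2, mid=1, val=39

Found at index 1


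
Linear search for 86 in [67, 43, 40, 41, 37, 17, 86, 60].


i=0: 67!=86
i=1: 43!=86
i=2: 40!=86
i=3: 41!=86
i=4: 37!=86
i=5: 17!=86
i=6: 86==86 found!

Found at 6, 7 comps


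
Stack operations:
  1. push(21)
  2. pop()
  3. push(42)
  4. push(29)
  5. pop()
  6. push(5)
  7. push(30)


push(21) -> [21]
pop()->21, []
push(42) -> [42]
push(29) -> [42, 29]
pop()->29, [42]
push(5) -> [42, 5]
push(30) -> [42, 5, 30]

Final stack: [42, 5, 30]


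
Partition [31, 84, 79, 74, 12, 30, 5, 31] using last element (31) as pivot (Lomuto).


Pivot: 31
  31 <= 31: advance i (no swap)
  12 <= 31: swap -> [31, 12, 79, 74, 84, 30, 5, 31]
  30 <= 31: swap -> [31, 12, 30, 74, 84, 79, 5, 31]
  5 <= 31: swap -> [31, 12, 30, 5, 84, 79, 74, 31]
Place pivot at 4: [31, 12, 30, 5, 31, 79, 74, 84]

Partitioned: [31, 12, 30, 5, 31, 79, 74, 84]


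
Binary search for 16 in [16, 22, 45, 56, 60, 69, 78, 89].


Step 1: lo=0, hi=7, mid=3, val=56
Step 2: lo=0, hi=2, mid=1, val=22
Step 3: lo=0, hi=0, mid=0, val=16

Found at index 0


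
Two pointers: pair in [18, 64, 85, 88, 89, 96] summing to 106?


lo=0(18)+hi=5(96)=114
lo=0(18)+hi=4(89)=107
lo=0(18)+hi=3(88)=106

Yes: 18+88=106


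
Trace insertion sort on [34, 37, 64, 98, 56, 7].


Initial: [34, 37, 64, 98, 56, 7]
Insert 37: [34, 37, 64, 98, 56, 7]
Insert 64: [34, 37, 64, 98, 56, 7]
Insert 98: [34, 37, 64, 98, 56, 7]
Insert 56: [34, 37, 56, 64, 98, 7]
Insert 7: [7, 34, 37, 56, 64, 98]

Sorted: [7, 34, 37, 56, 64, 98]


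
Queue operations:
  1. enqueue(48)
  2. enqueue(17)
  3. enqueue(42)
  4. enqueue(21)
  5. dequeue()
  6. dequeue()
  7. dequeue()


enqueue(48) -> [48]
enqueue(17) -> [48, 17]
enqueue(42) -> [48, 17, 42]
enqueue(21) -> [48, 17, 42, 21]
dequeue()->48, [17, 42, 21]
dequeue()->17, [42, 21]
dequeue()->42, [21]

Final queue: [21]


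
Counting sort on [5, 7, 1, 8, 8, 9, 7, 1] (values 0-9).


Input: [5, 7, 1, 8, 8, 9, 7, 1]
Counts: [0, 2, 0, 0, 0, 1, 0, 2, 2, 1]

Sorted: [1, 1, 5, 7, 7, 8, 8, 9]


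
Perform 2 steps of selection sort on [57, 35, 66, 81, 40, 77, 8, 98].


Initial: [57, 35, 66, 81, 40, 77, 8, 98]
Step 1: min=8 at 6
  Swap: [8, 35, 66, 81, 40, 77, 57, 98]
Step 2: min=35 at 1
  Swap: [8, 35, 66, 81, 40, 77, 57, 98]

After 2 steps: [8, 35, 66, 81, 40, 77, 57, 98]


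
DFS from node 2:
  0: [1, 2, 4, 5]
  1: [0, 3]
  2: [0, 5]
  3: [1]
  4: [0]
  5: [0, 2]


Visit 2, push [5, 0]
Visit 0, push [5, 4, 1]
Visit 1, push [3]
Visit 3, push []
Visit 4, push []
Visit 5, push []

DFS order: [2, 0, 1, 3, 4, 5]


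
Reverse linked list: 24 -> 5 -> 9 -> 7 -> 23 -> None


Step 1: curr=24, set curr.next=prev(None) | reversed so far: 24
Step 2: curr=5, set curr.next=prev(24) | reversed so far: 5 -> 24
Step 3: curr=9, set curr.next=prev(5) | reversed so far: 9 -> 5 -> 24
Step 4: curr=7, set curr.next=prev(9) | reversed so far: 7 -> 9 -> 5 -> 24
Step 5: curr=23, set curr.next=prev(7) | reversed so far: 23 -> 7 -> 9 -> 5 -> 24

23 -> 7 -> 9 -> 5 -> 24 -> None


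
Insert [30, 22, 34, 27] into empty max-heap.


Insert 30: [30]
Insert 22: [30, 22]
Insert 34: [34, 22, 30]
Insert 27: [34, 27, 30, 22]

Final heap: [34, 27, 30, 22]


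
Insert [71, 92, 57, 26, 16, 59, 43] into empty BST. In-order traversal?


Insert 71: root
Insert 92: R from 71
Insert 57: L from 71
Insert 26: L from 71 -> L from 57
Insert 16: L from 71 -> L from 57 -> L from 26
Insert 59: L from 71 -> R from 57
Insert 43: L from 71 -> L from 57 -> R from 26

In-order: [16, 26, 43, 57, 59, 71, 92]


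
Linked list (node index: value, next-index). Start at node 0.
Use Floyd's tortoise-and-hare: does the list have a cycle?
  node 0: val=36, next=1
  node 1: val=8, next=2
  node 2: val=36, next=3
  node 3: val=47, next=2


Floyd's tortoise (slow, +1) and hare (fast, +2):
  init: slow=0, fast=0
  step 1: slow=1, fast=2
  step 2: slow=2, fast=2
  slow == fast at node 2: cycle detected

Cycle: yes


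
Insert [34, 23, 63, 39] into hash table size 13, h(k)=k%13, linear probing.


Insert 34: h=8 -> slot 8
Insert 23: h=10 -> slot 10
Insert 63: h=11 -> slot 11
Insert 39: h=0 -> slot 0

Table: [39, None, None, None, None, None, None, None, 34, None, 23, 63, None]


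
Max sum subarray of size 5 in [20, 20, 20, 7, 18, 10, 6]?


[0:5]: 85
[1:6]: 75
[2:7]: 61

Max: 85 at [0:5]


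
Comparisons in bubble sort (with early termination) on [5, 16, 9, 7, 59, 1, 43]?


Algorithm: bubble sort (with early termination)
Input: [5, 16, 9, 7, 59, 1, 43]
Sorted: [1, 5, 7, 9, 16, 43, 59]

21


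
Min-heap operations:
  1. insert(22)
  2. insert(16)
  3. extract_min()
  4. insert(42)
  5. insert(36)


insert(22) -> [22]
insert(16) -> [16, 22]
extract_min()->16, [22]
insert(42) -> [22, 42]
insert(36) -> [22, 42, 36]

Final heap: [22, 42, 36]


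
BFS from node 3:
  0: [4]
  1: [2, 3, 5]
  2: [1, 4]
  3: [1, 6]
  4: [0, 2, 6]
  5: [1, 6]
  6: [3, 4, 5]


Visit 3, enqueue [1, 6]
Visit 1, enqueue [2, 5]
Visit 6, enqueue [4]
Visit 2, enqueue []
Visit 5, enqueue []
Visit 4, enqueue [0]
Visit 0, enqueue []

BFS order: [3, 1, 6, 2, 5, 4, 0]


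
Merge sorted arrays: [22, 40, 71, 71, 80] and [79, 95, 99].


Take 22 from A
Take 40 from A
Take 71 from A
Take 71 from A
Take 79 from B
Take 80 from A

Merged: [22, 40, 71, 71, 79, 80, 95, 99]


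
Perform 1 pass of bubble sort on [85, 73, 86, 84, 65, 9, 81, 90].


Initial: [85, 73, 86, 84, 65, 9, 81, 90]
Pass 1: [73, 85, 84, 65, 9, 81, 86, 90] (5 swaps)

After 1 pass: [73, 85, 84, 65, 9, 81, 86, 90]


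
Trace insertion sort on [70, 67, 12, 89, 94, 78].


Initial: [70, 67, 12, 89, 94, 78]
Insert 67: [67, 70, 12, 89, 94, 78]
Insert 12: [12, 67, 70, 89, 94, 78]
Insert 89: [12, 67, 70, 89, 94, 78]
Insert 94: [12, 67, 70, 89, 94, 78]
Insert 78: [12, 67, 70, 78, 89, 94]

Sorted: [12, 67, 70, 78, 89, 94]


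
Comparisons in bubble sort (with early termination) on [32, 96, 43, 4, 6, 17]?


Algorithm: bubble sort (with early termination)
Input: [32, 96, 43, 4, 6, 17]
Sorted: [4, 6, 17, 32, 43, 96]

14


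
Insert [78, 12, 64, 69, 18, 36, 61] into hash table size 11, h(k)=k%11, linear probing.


Insert 78: h=1 -> slot 1
Insert 12: h=1, 1 probes -> slot 2
Insert 64: h=9 -> slot 9
Insert 69: h=3 -> slot 3
Insert 18: h=7 -> slot 7
Insert 36: h=3, 1 probes -> slot 4
Insert 61: h=6 -> slot 6

Table: [None, 78, 12, 69, 36, None, 61, 18, None, 64, None]


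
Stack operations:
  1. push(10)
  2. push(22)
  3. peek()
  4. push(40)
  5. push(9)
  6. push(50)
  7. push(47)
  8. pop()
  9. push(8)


push(10) -> [10]
push(22) -> [10, 22]
peek()->22
push(40) -> [10, 22, 40]
push(9) -> [10, 22, 40, 9]
push(50) -> [10, 22, 40, 9, 50]
push(47) -> [10, 22, 40, 9, 50, 47]
pop()->47, [10, 22, 40, 9, 50]
push(8) -> [10, 22, 40, 9, 50, 8]

Final stack: [10, 22, 40, 9, 50, 8]


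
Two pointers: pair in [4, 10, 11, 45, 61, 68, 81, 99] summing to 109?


lo=0(4)+hi=7(99)=103
lo=1(10)+hi=7(99)=109

Yes: 10+99=109


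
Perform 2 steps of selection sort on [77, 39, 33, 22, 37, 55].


Initial: [77, 39, 33, 22, 37, 55]
Step 1: min=22 at 3
  Swap: [22, 39, 33, 77, 37, 55]
Step 2: min=33 at 2
  Swap: [22, 33, 39, 77, 37, 55]

After 2 steps: [22, 33, 39, 77, 37, 55]


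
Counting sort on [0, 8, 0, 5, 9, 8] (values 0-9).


Input: [0, 8, 0, 5, 9, 8]
Counts: [2, 0, 0, 0, 0, 1, 0, 0, 2, 1]

Sorted: [0, 0, 5, 8, 8, 9]


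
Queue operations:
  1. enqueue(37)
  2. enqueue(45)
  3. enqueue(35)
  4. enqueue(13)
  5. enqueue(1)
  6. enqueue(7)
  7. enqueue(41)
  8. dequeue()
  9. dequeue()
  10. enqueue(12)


enqueue(37) -> [37]
enqueue(45) -> [37, 45]
enqueue(35) -> [37, 45, 35]
enqueue(13) -> [37, 45, 35, 13]
enqueue(1) -> [37, 45, 35, 13, 1]
enqueue(7) -> [37, 45, 35, 13, 1, 7]
enqueue(41) -> [37, 45, 35, 13, 1, 7, 41]
dequeue()->37, [45, 35, 13, 1, 7, 41]
dequeue()->45, [35, 13, 1, 7, 41]
enqueue(12) -> [35, 13, 1, 7, 41, 12]

Final queue: [35, 13, 1, 7, 41, 12]


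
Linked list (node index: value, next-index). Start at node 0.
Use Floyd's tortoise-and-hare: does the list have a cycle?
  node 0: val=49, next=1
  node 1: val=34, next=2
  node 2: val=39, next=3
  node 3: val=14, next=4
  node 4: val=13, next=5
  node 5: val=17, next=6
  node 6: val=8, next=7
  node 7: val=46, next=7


Floyd's tortoise (slow, +1) and hare (fast, +2):
  init: slow=0, fast=0
  step 1: slow=1, fast=2
  step 2: slow=2, fast=4
  step 3: slow=3, fast=6
  step 4: slow=4, fast=7
  step 5: slow=5, fast=7
  step 6: slow=6, fast=7
  step 7: slow=7, fast=7
  slow == fast at node 7: cycle detected

Cycle: yes


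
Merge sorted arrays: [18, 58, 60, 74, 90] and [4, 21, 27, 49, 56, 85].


Take 4 from B
Take 18 from A
Take 21 from B
Take 27 from B
Take 49 from B
Take 56 from B
Take 58 from A
Take 60 from A
Take 74 from A
Take 85 from B

Merged: [4, 18, 21, 27, 49, 56, 58, 60, 74, 85, 90]


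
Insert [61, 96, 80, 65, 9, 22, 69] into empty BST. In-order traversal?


Insert 61: root
Insert 96: R from 61
Insert 80: R from 61 -> L from 96
Insert 65: R from 61 -> L from 96 -> L from 80
Insert 9: L from 61
Insert 22: L from 61 -> R from 9
Insert 69: R from 61 -> L from 96 -> L from 80 -> R from 65

In-order: [9, 22, 61, 65, 69, 80, 96]


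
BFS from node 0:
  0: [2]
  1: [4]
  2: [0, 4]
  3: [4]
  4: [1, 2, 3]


Visit 0, enqueue [2]
Visit 2, enqueue [4]
Visit 4, enqueue [1, 3]
Visit 1, enqueue []
Visit 3, enqueue []

BFS order: [0, 2, 4, 1, 3]


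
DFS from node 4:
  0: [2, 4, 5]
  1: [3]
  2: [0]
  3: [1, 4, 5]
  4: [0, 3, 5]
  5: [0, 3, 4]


Visit 4, push [5, 3, 0]
Visit 0, push [5, 2]
Visit 2, push []
Visit 5, push [3]
Visit 3, push [1]
Visit 1, push []

DFS order: [4, 0, 2, 5, 3, 1]


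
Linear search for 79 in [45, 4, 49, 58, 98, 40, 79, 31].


i=0: 45!=79
i=1: 4!=79
i=2: 49!=79
i=3: 58!=79
i=4: 98!=79
i=5: 40!=79
i=6: 79==79 found!

Found at 6, 7 comps


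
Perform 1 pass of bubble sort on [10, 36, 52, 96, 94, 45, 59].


Initial: [10, 36, 52, 96, 94, 45, 59]
Pass 1: [10, 36, 52, 94, 45, 59, 96] (3 swaps)

After 1 pass: [10, 36, 52, 94, 45, 59, 96]


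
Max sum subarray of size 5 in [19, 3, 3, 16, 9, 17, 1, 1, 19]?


[0:5]: 50
[1:6]: 48
[2:7]: 46
[3:8]: 44
[4:9]: 47

Max: 50 at [0:5]


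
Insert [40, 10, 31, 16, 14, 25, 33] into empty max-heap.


Insert 40: [40]
Insert 10: [40, 10]
Insert 31: [40, 10, 31]
Insert 16: [40, 16, 31, 10]
Insert 14: [40, 16, 31, 10, 14]
Insert 25: [40, 16, 31, 10, 14, 25]
Insert 33: [40, 16, 33, 10, 14, 25, 31]

Final heap: [40, 16, 33, 10, 14, 25, 31]


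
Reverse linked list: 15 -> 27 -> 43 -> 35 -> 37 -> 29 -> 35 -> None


Step 1: curr=15, set curr.next=prev(None) | reversed so far: 15
Step 2: curr=27, set curr.next=prev(15) | reversed so far: 27 -> 15
Step 3: curr=43, set curr.next=prev(27) | reversed so far: 43 -> 27 -> 15
Step 4: curr=35, set curr.next=prev(43) | reversed so far: 35 -> 43 -> 27 -> 15
Step 5: curr=37, set curr.next=prev(35) | reversed so far: 37 -> 35 -> 43 -> 27 -> 15
Step 6: curr=29, set curr.next=prev(37) | reversed so far: 29 -> 37 -> 35 -> 43 -> 27 -> 15
Step 7: curr=35, set curr.next=prev(29) | reversed so far: 35 -> 29 -> 37 -> 35 -> 43 -> 27 -> 15

35 -> 29 -> 37 -> 35 -> 43 -> 27 -> 15 -> None


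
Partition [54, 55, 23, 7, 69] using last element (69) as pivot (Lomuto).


Pivot: 69
  54 <= 69: advance i (no swap)
  55 <= 69: advance i (no swap)
  23 <= 69: advance i (no swap)
  7 <= 69: advance i (no swap)
Place pivot at 4: [54, 55, 23, 7, 69]

Partitioned: [54, 55, 23, 7, 69]


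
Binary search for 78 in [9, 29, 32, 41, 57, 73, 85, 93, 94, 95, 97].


Step 1: lo=0, hi=10, mid=5, val=73
Step 2: lo=6, hi=10, mid=8, val=94
Step 3: lo=6, hi=7, mid=6, val=85

Not found


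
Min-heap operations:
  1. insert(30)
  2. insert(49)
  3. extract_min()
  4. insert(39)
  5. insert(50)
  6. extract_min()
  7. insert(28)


insert(30) -> [30]
insert(49) -> [30, 49]
extract_min()->30, [49]
insert(39) -> [39, 49]
insert(50) -> [39, 49, 50]
extract_min()->39, [49, 50]
insert(28) -> [28, 50, 49]

Final heap: [28, 50, 49]


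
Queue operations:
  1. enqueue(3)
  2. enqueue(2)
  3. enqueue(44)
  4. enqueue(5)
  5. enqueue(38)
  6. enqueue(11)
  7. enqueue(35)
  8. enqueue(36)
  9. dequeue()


enqueue(3) -> [3]
enqueue(2) -> [3, 2]
enqueue(44) -> [3, 2, 44]
enqueue(5) -> [3, 2, 44, 5]
enqueue(38) -> [3, 2, 44, 5, 38]
enqueue(11) -> [3, 2, 44, 5, 38, 11]
enqueue(35) -> [3, 2, 44, 5, 38, 11, 35]
enqueue(36) -> [3, 2, 44, 5, 38, 11, 35, 36]
dequeue()->3, [2, 44, 5, 38, 11, 35, 36]

Final queue: [2, 44, 5, 38, 11, 35, 36]


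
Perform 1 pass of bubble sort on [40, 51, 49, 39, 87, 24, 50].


Initial: [40, 51, 49, 39, 87, 24, 50]
Pass 1: [40, 49, 39, 51, 24, 50, 87] (4 swaps)

After 1 pass: [40, 49, 39, 51, 24, 50, 87]


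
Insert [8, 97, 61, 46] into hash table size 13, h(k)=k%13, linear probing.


Insert 8: h=8 -> slot 8
Insert 97: h=6 -> slot 6
Insert 61: h=9 -> slot 9
Insert 46: h=7 -> slot 7

Table: [None, None, None, None, None, None, 97, 46, 8, 61, None, None, None]


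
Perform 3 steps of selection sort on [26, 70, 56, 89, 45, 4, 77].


Initial: [26, 70, 56, 89, 45, 4, 77]
Step 1: min=4 at 5
  Swap: [4, 70, 56, 89, 45, 26, 77]
Step 2: min=26 at 5
  Swap: [4, 26, 56, 89, 45, 70, 77]
Step 3: min=45 at 4
  Swap: [4, 26, 45, 89, 56, 70, 77]

After 3 steps: [4, 26, 45, 89, 56, 70, 77]


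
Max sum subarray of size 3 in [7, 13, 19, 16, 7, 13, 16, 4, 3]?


[0:3]: 39
[1:4]: 48
[2:5]: 42
[3:6]: 36
[4:7]: 36
[5:8]: 33
[6:9]: 23

Max: 48 at [1:4]


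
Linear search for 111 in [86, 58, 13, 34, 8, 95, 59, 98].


i=0: 86!=111
i=1: 58!=111
i=2: 13!=111
i=3: 34!=111
i=4: 8!=111
i=5: 95!=111
i=6: 59!=111
i=7: 98!=111

Not found, 8 comps


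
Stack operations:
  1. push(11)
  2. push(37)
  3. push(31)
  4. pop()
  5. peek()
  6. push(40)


push(11) -> [11]
push(37) -> [11, 37]
push(31) -> [11, 37, 31]
pop()->31, [11, 37]
peek()->37
push(40) -> [11, 37, 40]

Final stack: [11, 37, 40]


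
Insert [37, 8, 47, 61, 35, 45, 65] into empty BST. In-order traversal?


Insert 37: root
Insert 8: L from 37
Insert 47: R from 37
Insert 61: R from 37 -> R from 47
Insert 35: L from 37 -> R from 8
Insert 45: R from 37 -> L from 47
Insert 65: R from 37 -> R from 47 -> R from 61

In-order: [8, 35, 37, 45, 47, 61, 65]


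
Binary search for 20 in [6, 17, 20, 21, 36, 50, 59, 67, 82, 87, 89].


Step 1: lo=0, hi=10, mid=5, val=50
Step 2: lo=0, hi=4, mid=2, val=20

Found at index 2


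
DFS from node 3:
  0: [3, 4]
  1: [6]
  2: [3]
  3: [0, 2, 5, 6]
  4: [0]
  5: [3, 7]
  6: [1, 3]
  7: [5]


Visit 3, push [6, 5, 2, 0]
Visit 0, push [4]
Visit 4, push []
Visit 2, push []
Visit 5, push [7]
Visit 7, push []
Visit 6, push [1]
Visit 1, push []

DFS order: [3, 0, 4, 2, 5, 7, 6, 1]


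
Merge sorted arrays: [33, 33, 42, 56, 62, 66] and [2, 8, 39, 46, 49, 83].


Take 2 from B
Take 8 from B
Take 33 from A
Take 33 from A
Take 39 from B
Take 42 from A
Take 46 from B
Take 49 from B
Take 56 from A
Take 62 from A
Take 66 from A

Merged: [2, 8, 33, 33, 39, 42, 46, 49, 56, 62, 66, 83]


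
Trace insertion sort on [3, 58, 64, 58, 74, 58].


Initial: [3, 58, 64, 58, 74, 58]
Insert 58: [3, 58, 64, 58, 74, 58]
Insert 64: [3, 58, 64, 58, 74, 58]
Insert 58: [3, 58, 58, 64, 74, 58]
Insert 74: [3, 58, 58, 64, 74, 58]
Insert 58: [3, 58, 58, 58, 64, 74]

Sorted: [3, 58, 58, 58, 64, 74]


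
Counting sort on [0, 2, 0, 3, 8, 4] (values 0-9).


Input: [0, 2, 0, 3, 8, 4]
Counts: [2, 0, 1, 1, 1, 0, 0, 0, 1, 0]

Sorted: [0, 0, 2, 3, 4, 8]


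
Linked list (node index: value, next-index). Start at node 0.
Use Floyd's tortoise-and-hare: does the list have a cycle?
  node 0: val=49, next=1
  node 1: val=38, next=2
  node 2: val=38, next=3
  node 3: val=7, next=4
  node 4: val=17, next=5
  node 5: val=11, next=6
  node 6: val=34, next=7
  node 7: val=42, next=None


Floyd's tortoise (slow, +1) and hare (fast, +2):
  init: slow=0, fast=0
  step 1: slow=1, fast=2
  step 2: slow=2, fast=4
  step 3: slow=3, fast=6
  step 4: fast 6->7->None, no cycle

Cycle: no


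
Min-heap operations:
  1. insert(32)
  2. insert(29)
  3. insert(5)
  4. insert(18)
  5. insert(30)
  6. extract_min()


insert(32) -> [32]
insert(29) -> [29, 32]
insert(5) -> [5, 32, 29]
insert(18) -> [5, 18, 29, 32]
insert(30) -> [5, 18, 29, 32, 30]
extract_min()->5, [18, 30, 29, 32]

Final heap: [18, 30, 29, 32]


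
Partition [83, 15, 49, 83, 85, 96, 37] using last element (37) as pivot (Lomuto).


Pivot: 37
  15 <= 37: swap -> [15, 83, 49, 83, 85, 96, 37]
Place pivot at 1: [15, 37, 49, 83, 85, 96, 83]

Partitioned: [15, 37, 49, 83, 85, 96, 83]


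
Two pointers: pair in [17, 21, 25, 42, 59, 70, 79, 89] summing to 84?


lo=0(17)+hi=7(89)=106
lo=0(17)+hi=6(79)=96
lo=0(17)+hi=5(70)=87
lo=0(17)+hi=4(59)=76
lo=1(21)+hi=4(59)=80
lo=2(25)+hi=4(59)=84

Yes: 25+59=84


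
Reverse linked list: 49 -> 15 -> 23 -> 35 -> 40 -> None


Step 1: curr=49, set curr.next=prev(None) | reversed so far: 49
Step 2: curr=15, set curr.next=prev(49) | reversed so far: 15 -> 49
Step 3: curr=23, set curr.next=prev(15) | reversed so far: 23 -> 15 -> 49
Step 4: curr=35, set curr.next=prev(23) | reversed so far: 35 -> 23 -> 15 -> 49
Step 5: curr=40, set curr.next=prev(35) | reversed so far: 40 -> 35 -> 23 -> 15 -> 49

40 -> 35 -> 23 -> 15 -> 49 -> None


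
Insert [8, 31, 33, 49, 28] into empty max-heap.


Insert 8: [8]
Insert 31: [31, 8]
Insert 33: [33, 8, 31]
Insert 49: [49, 33, 31, 8]
Insert 28: [49, 33, 31, 8, 28]

Final heap: [49, 33, 31, 8, 28]


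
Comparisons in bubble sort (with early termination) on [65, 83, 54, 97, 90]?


Algorithm: bubble sort (with early termination)
Input: [65, 83, 54, 97, 90]
Sorted: [54, 65, 83, 90, 97]

9


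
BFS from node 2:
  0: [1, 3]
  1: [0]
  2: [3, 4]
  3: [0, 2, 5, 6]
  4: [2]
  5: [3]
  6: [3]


Visit 2, enqueue [3, 4]
Visit 3, enqueue [0, 5, 6]
Visit 4, enqueue []
Visit 0, enqueue [1]
Visit 5, enqueue []
Visit 6, enqueue []
Visit 1, enqueue []

BFS order: [2, 3, 4, 0, 5, 6, 1]


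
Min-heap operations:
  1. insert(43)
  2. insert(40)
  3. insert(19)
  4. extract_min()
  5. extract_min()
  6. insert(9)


insert(43) -> [43]
insert(40) -> [40, 43]
insert(19) -> [19, 43, 40]
extract_min()->19, [40, 43]
extract_min()->40, [43]
insert(9) -> [9, 43]

Final heap: [9, 43]


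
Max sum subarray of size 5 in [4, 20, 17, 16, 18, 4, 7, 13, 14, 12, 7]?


[0:5]: 75
[1:6]: 75
[2:7]: 62
[3:8]: 58
[4:9]: 56
[5:10]: 50
[6:11]: 53

Max: 75 at [0:5]


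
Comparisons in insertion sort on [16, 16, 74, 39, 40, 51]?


Algorithm: insertion sort
Input: [16, 16, 74, 39, 40, 51]
Sorted: [16, 16, 39, 40, 51, 74]

8


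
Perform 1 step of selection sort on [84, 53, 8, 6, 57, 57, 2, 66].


Initial: [84, 53, 8, 6, 57, 57, 2, 66]
Step 1: min=2 at 6
  Swap: [2, 53, 8, 6, 57, 57, 84, 66]

After 1 step: [2, 53, 8, 6, 57, 57, 84, 66]


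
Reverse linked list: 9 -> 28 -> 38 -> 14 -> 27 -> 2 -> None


Step 1: curr=9, set curr.next=prev(None) | reversed so far: 9
Step 2: curr=28, set curr.next=prev(9) | reversed so far: 28 -> 9
Step 3: curr=38, set curr.next=prev(28) | reversed so far: 38 -> 28 -> 9
Step 4: curr=14, set curr.next=prev(38) | reversed so far: 14 -> 38 -> 28 -> 9
Step 5: curr=27, set curr.next=prev(14) | reversed so far: 27 -> 14 -> 38 -> 28 -> 9
Step 6: curr=2, set curr.next=prev(27) | reversed so far: 2 -> 27 -> 14 -> 38 -> 28 -> 9

2 -> 27 -> 14 -> 38 -> 28 -> 9 -> None


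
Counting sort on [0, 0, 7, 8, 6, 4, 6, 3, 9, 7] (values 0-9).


Input: [0, 0, 7, 8, 6, 4, 6, 3, 9, 7]
Counts: [2, 0, 0, 1, 1, 0, 2, 2, 1, 1]

Sorted: [0, 0, 3, 4, 6, 6, 7, 7, 8, 9]


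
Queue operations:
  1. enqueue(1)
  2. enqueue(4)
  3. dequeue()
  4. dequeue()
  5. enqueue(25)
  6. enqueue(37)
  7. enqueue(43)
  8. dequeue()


enqueue(1) -> [1]
enqueue(4) -> [1, 4]
dequeue()->1, [4]
dequeue()->4, []
enqueue(25) -> [25]
enqueue(37) -> [25, 37]
enqueue(43) -> [25, 37, 43]
dequeue()->25, [37, 43]

Final queue: [37, 43]


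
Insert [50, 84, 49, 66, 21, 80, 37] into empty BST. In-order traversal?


Insert 50: root
Insert 84: R from 50
Insert 49: L from 50
Insert 66: R from 50 -> L from 84
Insert 21: L from 50 -> L from 49
Insert 80: R from 50 -> L from 84 -> R from 66
Insert 37: L from 50 -> L from 49 -> R from 21

In-order: [21, 37, 49, 50, 66, 80, 84]


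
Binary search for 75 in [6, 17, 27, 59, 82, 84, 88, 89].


Step 1: lo=0, hi=7, mid=3, val=59
Step 2: lo=4, hi=7, mid=5, val=84
Step 3: lo=4, hi=4, mid=4, val=82

Not found


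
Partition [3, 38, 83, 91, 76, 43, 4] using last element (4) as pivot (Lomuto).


Pivot: 4
  3 <= 4: advance i (no swap)
Place pivot at 1: [3, 4, 83, 91, 76, 43, 38]

Partitioned: [3, 4, 83, 91, 76, 43, 38]


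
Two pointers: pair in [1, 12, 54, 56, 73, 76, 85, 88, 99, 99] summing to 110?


lo=0(1)+hi=9(99)=100
lo=1(12)+hi=9(99)=111
lo=1(12)+hi=8(99)=111
lo=1(12)+hi=7(88)=100
lo=2(54)+hi=7(88)=142
lo=2(54)+hi=6(85)=139
lo=2(54)+hi=5(76)=130
lo=2(54)+hi=4(73)=127
lo=2(54)+hi=3(56)=110

Yes: 54+56=110


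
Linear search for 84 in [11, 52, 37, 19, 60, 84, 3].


i=0: 11!=84
i=1: 52!=84
i=2: 37!=84
i=3: 19!=84
i=4: 60!=84
i=5: 84==84 found!

Found at 5, 6 comps


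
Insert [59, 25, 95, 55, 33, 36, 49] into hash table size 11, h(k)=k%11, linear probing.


Insert 59: h=4 -> slot 4
Insert 25: h=3 -> slot 3
Insert 95: h=7 -> slot 7
Insert 55: h=0 -> slot 0
Insert 33: h=0, 1 probes -> slot 1
Insert 36: h=3, 2 probes -> slot 5
Insert 49: h=5, 1 probes -> slot 6

Table: [55, 33, None, 25, 59, 36, 49, 95, None, None, None]


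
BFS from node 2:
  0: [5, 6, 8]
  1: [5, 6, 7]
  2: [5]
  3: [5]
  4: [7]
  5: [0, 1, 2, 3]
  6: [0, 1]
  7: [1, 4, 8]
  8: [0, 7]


Visit 2, enqueue [5]
Visit 5, enqueue [0, 1, 3]
Visit 0, enqueue [6, 8]
Visit 1, enqueue [7]
Visit 3, enqueue []
Visit 6, enqueue []
Visit 8, enqueue []
Visit 7, enqueue [4]
Visit 4, enqueue []

BFS order: [2, 5, 0, 1, 3, 6, 8, 7, 4]


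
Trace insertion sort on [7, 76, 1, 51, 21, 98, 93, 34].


Initial: [7, 76, 1, 51, 21, 98, 93, 34]
Insert 76: [7, 76, 1, 51, 21, 98, 93, 34]
Insert 1: [1, 7, 76, 51, 21, 98, 93, 34]
Insert 51: [1, 7, 51, 76, 21, 98, 93, 34]
Insert 21: [1, 7, 21, 51, 76, 98, 93, 34]
Insert 98: [1, 7, 21, 51, 76, 98, 93, 34]
Insert 93: [1, 7, 21, 51, 76, 93, 98, 34]
Insert 34: [1, 7, 21, 34, 51, 76, 93, 98]

Sorted: [1, 7, 21, 34, 51, 76, 93, 98]


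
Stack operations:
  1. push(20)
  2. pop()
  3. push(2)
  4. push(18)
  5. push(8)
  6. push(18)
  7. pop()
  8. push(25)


push(20) -> [20]
pop()->20, []
push(2) -> [2]
push(18) -> [2, 18]
push(8) -> [2, 18, 8]
push(18) -> [2, 18, 8, 18]
pop()->18, [2, 18, 8]
push(25) -> [2, 18, 8, 25]

Final stack: [2, 18, 8, 25]


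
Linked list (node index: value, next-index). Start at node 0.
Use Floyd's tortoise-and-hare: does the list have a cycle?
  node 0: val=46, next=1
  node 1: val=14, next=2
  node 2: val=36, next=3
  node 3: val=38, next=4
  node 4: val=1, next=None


Floyd's tortoise (slow, +1) and hare (fast, +2):
  init: slow=0, fast=0
  step 1: slow=1, fast=2
  step 2: slow=2, fast=4
  step 3: fast -> None, no cycle

Cycle: no


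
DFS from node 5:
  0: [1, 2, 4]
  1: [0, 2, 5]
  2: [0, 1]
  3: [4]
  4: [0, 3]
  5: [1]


Visit 5, push [1]
Visit 1, push [2, 0]
Visit 0, push [4, 2]
Visit 2, push []
Visit 4, push [3]
Visit 3, push []

DFS order: [5, 1, 0, 2, 4, 3]


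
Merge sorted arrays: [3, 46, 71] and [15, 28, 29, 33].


Take 3 from A
Take 15 from B
Take 28 from B
Take 29 from B
Take 33 from B

Merged: [3, 15, 28, 29, 33, 46, 71]


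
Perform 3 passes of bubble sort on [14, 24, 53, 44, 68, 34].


Initial: [14, 24, 53, 44, 68, 34]
Pass 1: [14, 24, 44, 53, 34, 68] (2 swaps)
Pass 2: [14, 24, 44, 34, 53, 68] (1 swaps)
Pass 3: [14, 24, 34, 44, 53, 68] (1 swaps)

After 3 passes: [14, 24, 34, 44, 53, 68]


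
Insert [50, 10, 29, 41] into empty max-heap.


Insert 50: [50]
Insert 10: [50, 10]
Insert 29: [50, 10, 29]
Insert 41: [50, 41, 29, 10]

Final heap: [50, 41, 29, 10]


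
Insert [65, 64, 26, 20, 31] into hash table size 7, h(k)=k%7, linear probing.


Insert 65: h=2 -> slot 2
Insert 64: h=1 -> slot 1
Insert 26: h=5 -> slot 5
Insert 20: h=6 -> slot 6
Insert 31: h=3 -> slot 3

Table: [None, 64, 65, 31, None, 26, 20]


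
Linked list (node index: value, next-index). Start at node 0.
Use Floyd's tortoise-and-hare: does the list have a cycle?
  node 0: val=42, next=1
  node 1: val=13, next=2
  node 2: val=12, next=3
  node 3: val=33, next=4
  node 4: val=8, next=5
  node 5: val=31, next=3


Floyd's tortoise (slow, +1) and hare (fast, +2):
  init: slow=0, fast=0
  step 1: slow=1, fast=2
  step 2: slow=2, fast=4
  step 3: slow=3, fast=3
  slow == fast at node 3: cycle detected

Cycle: yes


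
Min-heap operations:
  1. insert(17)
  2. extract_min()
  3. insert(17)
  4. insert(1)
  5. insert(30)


insert(17) -> [17]
extract_min()->17, []
insert(17) -> [17]
insert(1) -> [1, 17]
insert(30) -> [1, 17, 30]

Final heap: [1, 17, 30]


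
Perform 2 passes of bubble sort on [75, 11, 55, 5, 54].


Initial: [75, 11, 55, 5, 54]
Pass 1: [11, 55, 5, 54, 75] (4 swaps)
Pass 2: [11, 5, 54, 55, 75] (2 swaps)

After 2 passes: [11, 5, 54, 55, 75]


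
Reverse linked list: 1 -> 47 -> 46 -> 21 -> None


Step 1: curr=1, set curr.next=prev(None) | reversed so far: 1
Step 2: curr=47, set curr.next=prev(1) | reversed so far: 47 -> 1
Step 3: curr=46, set curr.next=prev(47) | reversed so far: 46 -> 47 -> 1
Step 4: curr=21, set curr.next=prev(46) | reversed so far: 21 -> 46 -> 47 -> 1

21 -> 46 -> 47 -> 1 -> None


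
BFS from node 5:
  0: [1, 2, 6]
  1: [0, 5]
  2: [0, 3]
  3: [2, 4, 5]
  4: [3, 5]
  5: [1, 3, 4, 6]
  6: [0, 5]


Visit 5, enqueue [1, 3, 4, 6]
Visit 1, enqueue [0]
Visit 3, enqueue [2]
Visit 4, enqueue []
Visit 6, enqueue []
Visit 0, enqueue []
Visit 2, enqueue []

BFS order: [5, 1, 3, 4, 6, 0, 2]


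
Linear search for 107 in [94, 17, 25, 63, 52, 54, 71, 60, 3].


i=0: 94!=107
i=1: 17!=107
i=2: 25!=107
i=3: 63!=107
i=4: 52!=107
i=5: 54!=107
i=6: 71!=107
i=7: 60!=107
i=8: 3!=107

Not found, 9 comps


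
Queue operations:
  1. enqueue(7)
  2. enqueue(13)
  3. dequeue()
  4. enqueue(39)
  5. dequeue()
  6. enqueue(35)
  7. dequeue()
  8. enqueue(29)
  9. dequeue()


enqueue(7) -> [7]
enqueue(13) -> [7, 13]
dequeue()->7, [13]
enqueue(39) -> [13, 39]
dequeue()->13, [39]
enqueue(35) -> [39, 35]
dequeue()->39, [35]
enqueue(29) -> [35, 29]
dequeue()->35, [29]

Final queue: [29]


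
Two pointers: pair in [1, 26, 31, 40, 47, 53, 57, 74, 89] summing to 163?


lo=0(1)+hi=8(89)=90
lo=1(26)+hi=8(89)=115
lo=2(31)+hi=8(89)=120
lo=3(40)+hi=8(89)=129
lo=4(47)+hi=8(89)=136
lo=5(53)+hi=8(89)=142
lo=6(57)+hi=8(89)=146
lo=7(74)+hi=8(89)=163

Yes: 74+89=163


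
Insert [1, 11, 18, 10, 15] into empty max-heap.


Insert 1: [1]
Insert 11: [11, 1]
Insert 18: [18, 1, 11]
Insert 10: [18, 10, 11, 1]
Insert 15: [18, 15, 11, 1, 10]

Final heap: [18, 15, 11, 1, 10]
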